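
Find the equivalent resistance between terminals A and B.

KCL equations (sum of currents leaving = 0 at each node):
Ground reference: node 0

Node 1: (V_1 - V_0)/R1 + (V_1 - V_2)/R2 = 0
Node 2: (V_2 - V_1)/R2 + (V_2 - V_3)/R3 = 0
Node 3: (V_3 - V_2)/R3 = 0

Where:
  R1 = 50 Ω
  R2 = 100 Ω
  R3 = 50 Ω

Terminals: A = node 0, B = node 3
Reduce the network between node 0 (A) and node 3 (B) by series/parallel combination:
  Rs1 = R1 + R2 (series, joined only at node 1) = 50 + 100 = 150 Ω
  Rs2 = R3 + Rs1 (series, joined only at node 2) = 50 + 150 = 200 Ω
R_eq = 200 Ω

Final answer: 200 Ω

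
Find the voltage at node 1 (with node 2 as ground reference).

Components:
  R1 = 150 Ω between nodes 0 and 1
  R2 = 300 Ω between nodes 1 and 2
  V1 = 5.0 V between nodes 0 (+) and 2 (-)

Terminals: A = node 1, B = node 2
Nodal analysis, taking node 2 as the 0 V reference.
Source V1 fixes V_0 = 5 V.
KCL at each unknown node (sum of currents leaving = 0; resistances in Ω):
  Node 1: (V_1 - 5)/150 + (V_1 - 0)/300 = 0
Collecting terms: 0.01 × V_1 = 0.03333  =>  V_1 = 3.333 V
The requested potential is V_1 = 3.333 V.

Final answer: V_1 = 3.333 V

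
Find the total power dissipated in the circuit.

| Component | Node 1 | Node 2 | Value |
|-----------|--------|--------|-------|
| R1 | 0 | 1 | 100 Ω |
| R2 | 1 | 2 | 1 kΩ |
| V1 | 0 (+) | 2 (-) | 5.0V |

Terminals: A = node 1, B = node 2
Nodal analysis, taking node 2 as the 0 V reference.
Source V1 fixes V_0 = 5 V.
KCL at each unknown node (sum of currents leaving = 0; resistances in Ω):
  Node 1: (V_1 - 5)/100 + (V_1 - 0)/1000 = 0
Collecting terms: 0.011 × V_1 = 0.05  =>  V_1 = 4.545 V
Power in each resistor, P = (ΔV)²/R:
  P_R1 = (5 - 4.545)²/100 = 0.002066 W
  P_R2 = (4.545 - 0)²/1000 = 0.02066 W
P_total = P_R1 + P_R2 = 0.02273 W

Final answer: 0.02273 W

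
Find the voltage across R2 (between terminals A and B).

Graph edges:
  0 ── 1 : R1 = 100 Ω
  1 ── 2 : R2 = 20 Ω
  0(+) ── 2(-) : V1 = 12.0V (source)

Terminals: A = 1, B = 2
R1 and R2 are in series across V1 (node 0 → node 1 → node 2), and the output A–B is taken across R2, so this is a voltage divider.
Series current: I = V1/(R1 + R2) = 12/(100 + 20) = 12/120 = 0.1 A
V_R2 = I × R2 = V1 × R2/(R1 + R2) = 12 × 20/120 = 2 V

Final answer: 2 V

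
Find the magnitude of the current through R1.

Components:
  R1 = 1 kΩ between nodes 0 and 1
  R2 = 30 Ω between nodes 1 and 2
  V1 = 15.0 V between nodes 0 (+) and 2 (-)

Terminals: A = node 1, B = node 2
Nodal analysis, taking node 2 as the 0 V reference.
Source V1 fixes V_0 = 15 V.
KCL at each unknown node (sum of currents leaving = 0; resistances in Ω):
  Node 1: (V_1 - 15)/1000 + (V_1 - 0)/30 = 0
Collecting terms: 0.03433 × V_1 = 0.015  =>  V_1 = 0.4369 V
I_R1 = (V_0 - V_1)/R1 = (15 - 0.4369)/1000 = 0.01456 A
|I_R1| = 0.01456 A

Final answer: |I_R1| = 0.01456 A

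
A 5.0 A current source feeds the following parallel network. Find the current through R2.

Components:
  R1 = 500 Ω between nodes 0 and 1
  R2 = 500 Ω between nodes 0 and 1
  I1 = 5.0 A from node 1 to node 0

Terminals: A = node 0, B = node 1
All resistors sit directly between nodes 0 and 1, so they are in parallel and share one voltage V; the full source current 5 A splits among them.
1/R_par = 1/500 + 1/500 = 0.004 S  =>  R_par = 250 Ω
V = I × R_par = 5 × 250 = 1250 V
I_R2 = V/R2 = 1250/500 = 2.5 A

Final answer: 2.5 A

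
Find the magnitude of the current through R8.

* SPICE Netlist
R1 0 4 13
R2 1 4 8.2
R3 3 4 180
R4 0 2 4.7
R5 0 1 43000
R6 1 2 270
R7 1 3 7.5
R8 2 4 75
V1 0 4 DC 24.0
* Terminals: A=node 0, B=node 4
Nodal analysis, taking node 4 as the 0 V reference.
Source V1 fixes V_0 = 24 V.
KCL at each unknown node (sum of currents leaving = 0; resistances in Ω):
  Node 1: (V_1 - 0)/8.2 + (V_1 - 24)/43000 + (V_1 - V_2)/270 + (V_1 - V_3)/7.5 = 0
  Node 2: (V_2 - 24)/4.7 + (V_2 - V_1)/270 + (V_2 - 0)/75 = 0
  Node 3: (V_3 - 0)/180 + (V_3 - V_1)/7.5 = 0
Collecting terms (coefficients in siemens):
  0.259·V_1 - 0.003704·V_2 - 0.1333·V_3 = 0.0005581
  0.2298·V_2 - 0.003704·V_1 = 5.106
  0.1389·V_3 - 0.1333·V_1 = 0
Solving these 3 simultaneous equations (Gaussian elimination) gives:
  V_1 = 0.6327 V, V_2 = 22.23 V, V_3 = 0.6074 V
I_R8 = (V_2 - V_4)/R8 = (22.23 - 0)/75 = 0.2964 A
|I_R8| = 0.2964 A

Final answer: |I_R8| = 0.2964 A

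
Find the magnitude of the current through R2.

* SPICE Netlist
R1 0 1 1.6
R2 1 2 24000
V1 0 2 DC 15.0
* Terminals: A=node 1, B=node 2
Nodal analysis, taking node 2 as the 0 V reference.
Source V1 fixes V_0 = 15 V.
KCL at each unknown node (sum of currents leaving = 0; resistances in Ω):
  Node 1: (V_1 - 15)/1.6 + (V_1 - 0)/24000 = 0
Collecting terms: 0.625 × V_1 = 9.375  =>  V_1 = 15 V
I_R2 = (V_1 - V_2)/R2 = (15 - 0)/24000 = 0.000625 A
|I_R2| = 0.000625 A

Final answer: |I_R2| = 0.000625 A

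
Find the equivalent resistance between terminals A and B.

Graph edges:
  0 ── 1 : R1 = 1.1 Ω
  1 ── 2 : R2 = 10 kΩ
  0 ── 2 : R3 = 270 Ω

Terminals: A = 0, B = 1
Reduce the network between node 0 (A) and node 1 (B) by series/parallel combination:
  Rs1 = R3 + R2 (series, joined only at node 2) = 270 + 10000 = 10270 Ω
  Rp1 = R1 ‖ Rs1 (parallel, both between nodes 0 and 1) = 1/(1/1.1 + 1/10270) = 1.1 Ω
R_eq = 1.1 Ω

Final answer: 1.1 Ω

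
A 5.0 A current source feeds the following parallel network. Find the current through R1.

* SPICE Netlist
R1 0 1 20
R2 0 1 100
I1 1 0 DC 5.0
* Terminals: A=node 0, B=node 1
All resistors sit directly between nodes 0 and 1, so they are in parallel and share one voltage V; the full source current 5 A splits among them.
1/R_par = 1/20 + 1/100 = 0.06 S  =>  R_par = 16.67 Ω
V = I × R_par = 5 × 16.67 = 83.33 V
I_R1 = V/R1 = 83.33/20 = 4.167 A

Final answer: 4.167 A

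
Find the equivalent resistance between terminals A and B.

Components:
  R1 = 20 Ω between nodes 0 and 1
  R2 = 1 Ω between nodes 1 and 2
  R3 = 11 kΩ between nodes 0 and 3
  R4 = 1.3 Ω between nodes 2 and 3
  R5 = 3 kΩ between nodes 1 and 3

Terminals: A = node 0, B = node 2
The network is not a plain series/parallel combination. Inject a 1 A test current into terminal A (node 0) and return it from terminal B (node 2); then R_eq = V_A / (1 A).
Nodal analysis, taking node 2 as the 0 V reference.
Current source I_test pushes 1 A into node 0 and draws it out of node 2.
KCL at each unknown node (sum of currents leaving = 0; resistances in Ω):
  Node 0: (V_0 - V_1)/20 + (V_0 - V_3)/11000 - 1 = 0
  Node 1: (V_1 - V_0)/20 + (V_1 - 0)/1 + (V_1 - V_3)/3000 = 0
  Node 3: (V_3 - V_0)/11000 + (V_3 - V_1)/3000 + (V_3 - 0)/1.3 = 0
Collecting terms (coefficients in siemens):
  0.05009·V_0 - 0.05·V_1 - 0.00009091·V_3 = 1
  1.05·V_1 - 0.05·V_0 - 0.0003333·V_3 = 0
  0.7697·V_3 - 0.00009091·V_0 - 0.0003333·V_1 = 0
Solving these 3 simultaneous equations (Gaussian elimination) gives:
  V_0 = 20.96 V, V_1 = 0.9978 V, V_3 = 0.002908 V
R_eq = V_0 / 1 A = 20.96 Ω

Final answer: 20.96 Ω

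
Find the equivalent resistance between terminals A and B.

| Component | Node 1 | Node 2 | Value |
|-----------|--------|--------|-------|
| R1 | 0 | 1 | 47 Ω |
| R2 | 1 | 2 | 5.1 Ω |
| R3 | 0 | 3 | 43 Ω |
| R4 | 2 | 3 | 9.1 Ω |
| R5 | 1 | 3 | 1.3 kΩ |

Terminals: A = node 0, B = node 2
The network is not a plain series/parallel combination. Inject a 1 A test current into terminal A (node 0) and return it from terminal B (node 2); then R_eq = V_A / (1 A).
Nodal analysis, taking node 2 as the 0 V reference.
Current source I_test pushes 1 A into node 0 and draws it out of node 2.
KCL at each unknown node (sum of currents leaving = 0; resistances in Ω):
  Node 0: (V_0 - V_1)/47 + (V_0 - V_3)/43 - 1 = 0
  Node 1: (V_1 - V_0)/47 + (V_1 - 0)/5.1 + (V_1 - V_3)/1300 = 0
  Node 3: (V_3 - V_0)/43 + (V_3 - V_1)/1300 + (V_3 - 0)/9.1 = 0
Collecting terms (coefficients in siemens):
  0.04453·V_0 - 0.02128·V_1 - 0.02326·V_3 = 1
  0.2181·V_1 - 0.02128·V_0 - 0.0007692·V_3 = 0
  0.1339·V_3 - 0.02326·V_0 - 0.0007692·V_1 = 0
Solving these 3 simultaneous equations (Gaussian elimination) gives:
  V_0 = 26.05 V, V_1 = 2.557 V, V_3 = 4.538 V
R_eq = V_0 / 1 A = 26.05 Ω

Final answer: 26.05 Ω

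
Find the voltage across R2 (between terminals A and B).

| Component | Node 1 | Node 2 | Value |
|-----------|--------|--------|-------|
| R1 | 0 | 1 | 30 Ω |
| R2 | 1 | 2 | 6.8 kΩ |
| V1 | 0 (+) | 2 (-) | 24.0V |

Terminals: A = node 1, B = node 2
R1 and R2 are in series across V1 (node 0 → node 1 → node 2), and the output A–B is taken across R2, so this is a voltage divider.
Series current: I = V1/(R1 + R2) = 24/(30 + 6800) = 24/6830 = 0.003514 A
V_R2 = I × R2 = V1 × R2/(R1 + R2) = 24 × 6800/6830 = 23.89 V

Final answer: 23.89 V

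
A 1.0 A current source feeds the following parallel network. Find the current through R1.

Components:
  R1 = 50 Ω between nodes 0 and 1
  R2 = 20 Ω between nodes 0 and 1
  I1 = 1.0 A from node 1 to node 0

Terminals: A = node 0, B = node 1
All resistors sit directly between nodes 0 and 1, so they are in parallel and share one voltage V; the full source current 1 A splits among them.
1/R_par = 1/50 + 1/20 = 0.07 S  =>  R_par = 14.29 Ω
V = I × R_par = 1 × 14.29 = 14.29 V
I_R1 = V/R1 = 14.29/50 = 0.2857 A

Final answer: 0.2857 A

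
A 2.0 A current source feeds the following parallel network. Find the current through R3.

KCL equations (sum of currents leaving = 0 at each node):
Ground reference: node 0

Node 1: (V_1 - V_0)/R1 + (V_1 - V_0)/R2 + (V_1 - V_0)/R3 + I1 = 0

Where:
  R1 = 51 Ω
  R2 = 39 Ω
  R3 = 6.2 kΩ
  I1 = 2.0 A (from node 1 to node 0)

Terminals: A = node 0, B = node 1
All resistors sit directly between nodes 0 and 1, so they are in parallel and share one voltage V; the full source current 2 A splits among them.
1/R_par = 1/51 + 1/39 + 1/6200 = 0.04541 S  =>  R_par = 22.02 Ω
V = I × R_par = 2 × 22.02 = 44.04 V
I_R3 = V/R3 = 44.04/6200 = 0.007104 A

Final answer: 0.007104 A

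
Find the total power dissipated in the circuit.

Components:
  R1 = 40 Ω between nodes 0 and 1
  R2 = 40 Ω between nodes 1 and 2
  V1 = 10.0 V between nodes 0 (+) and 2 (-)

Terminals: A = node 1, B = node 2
Nodal analysis, taking node 2 as the 0 V reference.
Source V1 fixes V_0 = 10 V.
KCL at each unknown node (sum of currents leaving = 0; resistances in Ω):
  Node 1: (V_1 - 10)/40 + (V_1 - 0)/40 = 0
Collecting terms: 0.05 × V_1 = 0.25  =>  V_1 = 5 V
Power in each resistor, P = (ΔV)²/R:
  P_R1 = (10 - 5)²/40 = 0.625 W
  P_R2 = (5 - 0)²/40 = 0.625 W
P_total = P_R1 + P_R2 = 1.25 W

Final answer: 1.25 W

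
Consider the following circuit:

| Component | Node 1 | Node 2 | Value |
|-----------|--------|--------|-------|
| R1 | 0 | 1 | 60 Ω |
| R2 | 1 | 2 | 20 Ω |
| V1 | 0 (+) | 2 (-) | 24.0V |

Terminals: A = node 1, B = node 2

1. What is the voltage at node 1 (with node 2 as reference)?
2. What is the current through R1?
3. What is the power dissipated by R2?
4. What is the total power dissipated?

Nodal analysis, taking node 2 as the 0 V reference.
Source V1 fixes V_0 = 24 V.
KCL at each unknown node (sum of currents leaving = 0; resistances in Ω):
  Node 1: (V_1 - 24)/60 + (V_1 - 0)/20 = 0
Collecting terms: 0.06667 × V_1 = 0.4  =>  V_1 = 6 V
Part 1:
  Read off the nodal solution: V_1 = 6 V
Part 2:
  I_R1 = (V_0 - V_1)/R1 = (24 - 6)/60 = 0.3 A
  Magnitude: I_R1 = 0.3 A
Part 3:
  I_R2 = (V_1 - V_2)/R2 = (6 - 0)/20 = 0.3 A
  P_R2 = I_R2² × R2 = (0.3)² × 20 = 1.8 W
Part 4:
  Power in each resistor, P = (ΔV)²/R:
    P_R1 = (24 - 6)²/60 = 5.4 W
    P_R2 = (6 - 0)²/20 = 1.8 W
  P_total = P_R1 + P_R2 = 7.2 W

Final answers:
1. V_1 = 6 V
2. I_R1 = 0.3 A
3. P_R2 = 1.8 W
4. P_total = 7.2 W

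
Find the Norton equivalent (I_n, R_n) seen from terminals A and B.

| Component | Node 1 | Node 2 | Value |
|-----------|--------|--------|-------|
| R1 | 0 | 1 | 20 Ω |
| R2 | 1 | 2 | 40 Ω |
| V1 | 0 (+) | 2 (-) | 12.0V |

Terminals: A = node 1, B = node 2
Find the Thévenin equivalent first; then I_n = V_th/R_th and R_n = R_th.
Step 1 — V_th is the open-circuit voltage V_A - V_B (nothing connected across the terminals).
Nodal analysis, taking node 2 as the 0 V reference.
Source V1 fixes V_0 = 12 V.
KCL at each unknown node (sum of currents leaving = 0; resistances in Ω):
  Node 1: (V_1 - 12)/20 + (V_1 - 0)/40 = 0
Collecting terms: 0.075 × V_1 = 0.6  =>  V_1 = 8 V
V_th = V_1 - V_2 = 8 - 0 = 8 V
Step 2 — R_th: zero the source — replace V1 by a short circuit (node 2 merges into node 0) — and find the resistance seen between A (node 1) and B (node 0).
Reduce the network between node 1 (A) and node 0 (B) by series/parallel combination:
  Rp1 = R1 ‖ R2 (parallel, both between nodes 0 and 1) = 1/(1/20 + 1/40) = 13.33 Ω
R_th = 13.33 Ω
I_n = V_th/R_th = 8/13.33 = 0.6 A, and R_n = R_th = 13.33 Ω

Final answer: I_n = 0.6 A, R_n = 13.33 Ω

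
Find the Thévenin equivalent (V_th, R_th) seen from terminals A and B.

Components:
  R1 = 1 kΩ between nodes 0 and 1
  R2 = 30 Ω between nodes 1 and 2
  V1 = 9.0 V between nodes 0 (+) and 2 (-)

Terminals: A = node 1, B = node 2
Step 1 — V_th is the open-circuit voltage V_A - V_B (nothing connected across the terminals).
Nodal analysis, taking node 2 as the 0 V reference.
Source V1 fixes V_0 = 9 V.
KCL at each unknown node (sum of currents leaving = 0; resistances in Ω):
  Node 1: (V_1 - 9)/1000 + (V_1 - 0)/30 = 0
Collecting terms: 0.03433 × V_1 = 0.009  =>  V_1 = 0.2621 V
V_th = V_1 - V_2 = 0.2621 - 0 = 0.2621 V
Step 2 — R_th: zero the source — replace V1 by a short circuit (node 2 merges into node 0) — and find the resistance seen between A (node 1) and B (node 0).
Reduce the network between node 1 (A) and node 0 (B) by series/parallel combination:
  Rp1 = R1 ‖ R2 (parallel, both between nodes 0 and 1) = 1/(1/1000 + 1/30) = 29.13 Ω
R_th = 29.13 Ω

Final answer: V_th = 0.2621 V, R_th = 29.13 Ω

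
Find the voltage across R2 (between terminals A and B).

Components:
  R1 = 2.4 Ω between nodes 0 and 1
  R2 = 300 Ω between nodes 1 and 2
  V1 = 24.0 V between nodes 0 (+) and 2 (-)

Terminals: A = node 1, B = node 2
R1 and R2 are in series across V1 (node 0 → node 1 → node 2), and the output A–B is taken across R2, so this is a voltage divider.
Series current: I = V1/(R1 + R2) = 24/(2.4 + 300) = 24/302.4 = 0.07937 A
V_R2 = I × R2 = V1 × R2/(R1 + R2) = 24 × 300/302.4 = 23.81 V

Final answer: 23.81 V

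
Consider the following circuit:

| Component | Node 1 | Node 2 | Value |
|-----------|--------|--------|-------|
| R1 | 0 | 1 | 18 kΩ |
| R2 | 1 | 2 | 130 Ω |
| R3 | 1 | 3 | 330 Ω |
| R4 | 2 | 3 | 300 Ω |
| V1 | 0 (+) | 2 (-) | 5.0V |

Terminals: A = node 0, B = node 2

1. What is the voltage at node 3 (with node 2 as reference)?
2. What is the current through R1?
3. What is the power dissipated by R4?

Nodal analysis, taking node 2 as the 0 V reference.
Source V1 fixes V_0 = 5 V.
KCL at each unknown node (sum of currents leaving = 0; resistances in Ω):
  Node 1: (V_1 - 5)/18000 + (V_1 - 0)/130 + (V_1 - V_3)/330 = 0
  Node 3: (V_3 - V_1)/330 + (V_3 - 0)/300 = 0
Collecting terms (coefficients in siemens):
  0.01078·V_1 - 0.00303·V_3 = 0.0002778
  0.006364·V_3 - 0.00303·V_1 = 0
Determinant D = (0.01078)(0.006364) - (-0.00303)(-0.00303) = 0.00005941
V_1 = [(0.0002778)(0.006364) - (-0.00303)(0)]/D = 0.02976 V
V_3 = [(0.01078)(0) - (0.0002778)(-0.00303)]/D = 0.01417 V
Part 1:
  Read off the nodal solution: V_3 = 0.01417 V
Part 2:
  I_R1 = (V_0 - V_1)/R1 = (5 - 0.02976)/18000 = 0.0002761 A
  Magnitude: I_R1 = 0.0002761 A
Part 3:
  I_R4 = (V_2 - V_3)/R4 = (0 - 0.01417)/300 = -0.00004723 A
  P_R4 = I_R4² × R4 = (-0.00004723)² × 300 = 0.0000006693 W

Final answers:
1. V_3 = 0.01417 V
2. I_R1 = 0.0002761 A
3. P_R4 = 6.693e-07 W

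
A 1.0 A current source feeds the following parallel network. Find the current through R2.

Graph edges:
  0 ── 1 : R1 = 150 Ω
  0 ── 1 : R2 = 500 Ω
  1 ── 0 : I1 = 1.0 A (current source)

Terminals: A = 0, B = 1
All resistors sit directly between nodes 0 and 1, so they are in parallel and share one voltage V; the full source current 1 A splits among them.
1/R_par = 1/150 + 1/500 = 0.008667 S  =>  R_par = 115.4 Ω
V = I × R_par = 1 × 115.4 = 115.4 V
I_R2 = V/R2 = 115.4/500 = 0.2308 A

Final answer: 0.2308 A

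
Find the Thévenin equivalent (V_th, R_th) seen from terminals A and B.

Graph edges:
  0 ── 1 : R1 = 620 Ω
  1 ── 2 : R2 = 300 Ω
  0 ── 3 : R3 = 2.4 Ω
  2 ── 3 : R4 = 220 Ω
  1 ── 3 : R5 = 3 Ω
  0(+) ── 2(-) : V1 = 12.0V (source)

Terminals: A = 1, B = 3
Step 1 — V_th is the open-circuit voltage V_A - V_B (nothing connected across the terminals).
Nodal analysis, taking node 2 as the 0 V reference.
Source V1 fixes V_0 = 12 V.
KCL at each unknown node (sum of currents leaving = 0; resistances in Ω):
  Node 1: (V_1 - 12)/620 + (V_1 - 0)/300 + (V_1 - V_3)/3 = 0
  Node 3: (V_3 - 12)/2.4 + (V_3 - 0)/220 + (V_3 - V_1)/3 = 0
Collecting terms (coefficients in siemens):
  0.3383·V_1 - 0.3333·V_3 = 0.01935
  0.7545·V_3 - 0.3333·V_1 = 5
Determinant D = (0.3383)(0.7545) - (-0.3333)(-0.3333) = 0.1441
V_1 = [(0.01935)(0.7545) - (-0.3333)(5)]/D = 11.66 V
V_3 = [(0.3383)(5) - (0.01935)(-0.3333)]/D = 11.78 V
V_th = V_1 - V_3 = 11.66 - 11.78 = -0.115 V
Step 2 — R_th: zero the source — replace V1 by a short circuit (node 2 merges into node 0) — and find the resistance seen between A (node 1) and B (node 3).
Reduce the network between node 1 (A) and node 3 (B) by series/parallel combination:
  Rp1 = R1 ‖ R2 (parallel, both between nodes 0 and 1) = 1/(1/620 + 1/300) = 202.2 Ω
  Rp2 = R3 ‖ R4 (parallel, both between nodes 0 and 3) = 1/(1/2.4 + 1/220) = 2.374 Ω
  Rs1 = Rp1 + Rp2 (series, joined only at node 0) = 202.2 + 2.374 = 204.5 Ω
  Rp3 = R5 ‖ Rs1 (parallel, both between nodes 1 and 3) = 1/(1/3 + 1/204.5) = 2.957 Ω
R_th = 2.957 Ω

Final answer: V_th = -0.115 V, R_th = 2.957 Ω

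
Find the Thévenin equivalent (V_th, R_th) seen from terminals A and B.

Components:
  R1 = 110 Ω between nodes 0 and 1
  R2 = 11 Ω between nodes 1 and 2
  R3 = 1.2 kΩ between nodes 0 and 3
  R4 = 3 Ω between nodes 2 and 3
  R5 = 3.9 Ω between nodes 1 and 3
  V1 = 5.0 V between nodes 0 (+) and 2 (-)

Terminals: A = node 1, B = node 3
Step 1 — V_th is the open-circuit voltage V_A - V_B (nothing connected across the terminals).
Nodal analysis, taking node 2 as the 0 V reference.
Source V1 fixes V_0 = 5 V.
KCL at each unknown node (sum of currents leaving = 0; resistances in Ω):
  Node 1: (V_1 - 5)/110 + (V_1 - 0)/11 + (V_1 - V_3)/3.9 = 0
  Node 3: (V_3 - 5)/1200 + (V_3 - 0)/3 + (V_3 - V_1)/3.9 = 0
Collecting terms (coefficients in siemens):
  0.3564·V_1 - 0.2564·V_3 = 0.04545
  0.5906·V_3 - 0.2564·V_1 = 0.004167
Determinant D = (0.3564)(0.5906) - (-0.2564)(-0.2564) = 0.1447
V_1 = [(0.04545)(0.5906) - (-0.2564)(0.004167)]/D = 0.1928 V
V_3 = [(0.3564)(0.004167) - (0.04545)(-0.2564)]/D = 0.09078 V
V_th = V_1 - V_3 = 0.1928 - 0.09078 = 0.1021 V
Step 2 — R_th: zero the source — replace V1 by a short circuit (node 2 merges into node 0) — and find the resistance seen between A (node 1) and B (node 3).
Reduce the network between node 1 (A) and node 3 (B) by series/parallel combination:
  Rp1 = R1 ‖ R2 (parallel, both between nodes 0 and 1) = 1/(1/110 + 1/11) = 10 Ω
  Rp2 = R3 ‖ R4 (parallel, both between nodes 0 and 3) = 1/(1/1200 + 1/3) = 2.993 Ω
  Rs1 = Rp1 + Rp2 (series, joined only at node 0) = 10 + 2.993 = 12.99 Ω
  Rp3 = R5 ‖ Rs1 (parallel, both between nodes 1 and 3) = 1/(1/3.9 + 1/12.99) = 3 Ω
R_th = 3 Ω

Final answer: V_th = 0.1021 V, R_th = 3 Ω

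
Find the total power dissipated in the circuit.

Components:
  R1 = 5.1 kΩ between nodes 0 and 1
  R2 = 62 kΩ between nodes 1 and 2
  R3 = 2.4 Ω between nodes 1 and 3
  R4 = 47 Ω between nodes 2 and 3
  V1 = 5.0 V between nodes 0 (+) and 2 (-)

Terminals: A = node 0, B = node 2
Nodal analysis, taking node 2 as the 0 V reference.
Source V1 fixes V_0 = 5 V.
KCL at each unknown node (sum of currents leaving = 0; resistances in Ω):
  Node 1: (V_1 - 5)/5100 + (V_1 - 0)/62000 + (V_1 - V_3)/2.4 = 0
  Node 3: (V_3 - V_1)/2.4 + (V_3 - 0)/47 = 0
Collecting terms (coefficients in siemens):
  0.4169·V_1 - 0.4167·V_3 = 0.0009804
  0.4379·V_3 - 0.4167·V_1 = 0
Determinant D = (0.4169)(0.4379) - (-0.4167)(-0.4167) = 0.008958
V_1 = [(0.0009804)(0.4379) - (-0.4167)(0)]/D = 0.04793 V
V_3 = [(0.4169)(0) - (0.0009804)(-0.4167)]/D = 0.0456 V
Power in each resistor, P = (ΔV)²/R:
  P_R1 = (5 - 0.04793)²/5100 = 0.004808 W
  P_R2 = (0.04793 - 0)²/62000 = 0.00000003705 W
  P_R3 = (0.04793 - 0.0456)²/2.4 = 0.000002259 W
  P_R4 = (0 - 0.0456)²/47 = 0.00004424 W
P_total = P_R1 + P_R2 + P_R3 + P_R4 = 0.004855 W

Final answer: 0.004855 W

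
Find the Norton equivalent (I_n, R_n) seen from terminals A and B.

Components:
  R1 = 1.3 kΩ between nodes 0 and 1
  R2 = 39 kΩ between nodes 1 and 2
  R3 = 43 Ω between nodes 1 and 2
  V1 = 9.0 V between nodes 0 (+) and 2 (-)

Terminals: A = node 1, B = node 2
Find the Thévenin equivalent first; then I_n = V_th/R_th and R_n = R_th.
Step 1 — V_th is the open-circuit voltage V_A - V_B (nothing connected across the terminals).
Nodal analysis, taking node 2 as the 0 V reference.
Source V1 fixes V_0 = 9 V.
KCL at each unknown node (sum of currents leaving = 0; resistances in Ω):
  Node 1: (V_1 - 9)/1300 + (V_1 - 0)/39000 + (V_1 - 0)/43 = 0
Collecting terms: 0.02405 × V_1 = 0.006923  =>  V_1 = 0.2879 V
V_th = V_1 - V_2 = 0.2879 - 0 = 0.2879 V
Step 2 — R_th: zero the source — replace V1 by a short circuit (node 2 merges into node 0) — and find the resistance seen between A (node 1) and B (node 0).
Reduce the network between node 1 (A) and node 0 (B) by series/parallel combination:
  Rp1 = R1 ‖ R2 ‖ R3 (parallel, all between nodes 0 and 1) = 1/(1/1300 + 1/39000 + 1/43) = 41.58 Ω
R_th = 41.58 Ω
I_n = V_th/R_th = 0.2879/41.58 = 0.006923 A, and R_n = R_th = 41.58 Ω

Final answer: I_n = 0.006923 A, R_n = 41.58 Ω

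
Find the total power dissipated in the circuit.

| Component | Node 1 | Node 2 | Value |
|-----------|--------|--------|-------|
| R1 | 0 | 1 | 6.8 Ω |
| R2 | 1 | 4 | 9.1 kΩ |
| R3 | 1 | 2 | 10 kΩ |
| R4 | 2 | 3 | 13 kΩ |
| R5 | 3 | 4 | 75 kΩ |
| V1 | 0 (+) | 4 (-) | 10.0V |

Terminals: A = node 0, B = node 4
Nodal analysis, taking node 4 as the 0 V reference.
Source V1 fixes V_0 = 10 V.
KCL at each unknown node (sum of currents leaving = 0; resistances in Ω):
  Node 1: (V_1 - 10)/6.8 + (V_1 - 0)/9100 + (V_1 - V_2)/10000 = 0
  Node 2: (V_2 - V_1)/10000 + (V_2 - V_3)/13000 = 0
  Node 3: (V_3 - V_2)/13000 + (V_3 - 0)/75000 = 0
Collecting terms (coefficients in siemens):
  0.1473·V_1 - 0.0001·V_2 = 1.471
  0.0001769·V_2 - 0.0001·V_1 - 0.00007692·V_3 = 0
  0.00009026·V_3 - 0.00007692·V_2 = 0
Solving these 3 simultaneous equations (Gaussian elimination) gives:
  V_1 = 9.992 V, V_2 = 8.972 V, V_3 = 7.647 V
Power in each resistor, P = (ΔV)²/R:
  P_R1 = (10 - 9.992)²/6.8 = 0.000009791 W
  P_R2 = (9.992 - 0)²/9100 = 0.01097 W
  P_R3 = (9.992 - 8.972)²/10000 = 0.000104 W
  P_R4 = (8.972 - 7.647)²/13000 = 0.0001351 W
  P_R5 = (7.647 - 0)²/75000 = 0.0007797 W
P_total = P_R1 + P_R2 + P_R3 + P_R4 + P_R5 = 0.012 W

Final answer: 0.012 W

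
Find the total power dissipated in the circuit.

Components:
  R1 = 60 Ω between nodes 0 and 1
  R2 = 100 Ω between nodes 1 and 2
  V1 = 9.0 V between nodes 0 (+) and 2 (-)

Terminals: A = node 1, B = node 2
Nodal analysis, taking node 2 as the 0 V reference.
Source V1 fixes V_0 = 9 V.
KCL at each unknown node (sum of currents leaving = 0; resistances in Ω):
  Node 1: (V_1 - 9)/60 + (V_1 - 0)/100 = 0
Collecting terms: 0.02667 × V_1 = 0.15  =>  V_1 = 5.625 V
Power in each resistor, P = (ΔV)²/R:
  P_R1 = (9 - 5.625)²/60 = 0.1898 W
  P_R2 = (5.625 - 0)²/100 = 0.3164 W
P_total = P_R1 + P_R2 = 0.5062 W

Final answer: 0.5062 W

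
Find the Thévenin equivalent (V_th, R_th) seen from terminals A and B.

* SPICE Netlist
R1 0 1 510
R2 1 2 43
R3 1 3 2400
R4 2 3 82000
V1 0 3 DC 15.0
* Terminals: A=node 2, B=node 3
Step 1 — V_th is the open-circuit voltage V_A - V_B (nothing connected across the terminals).
Nodal analysis, taking node 3 as the 0 V reference.
Source V1 fixes V_0 = 15 V.
KCL at each unknown node (sum of currents leaving = 0; resistances in Ω):
  Node 1: (V_1 - 15)/510 + (V_1 - V_2)/43 + (V_1 - 0)/2400 = 0
  Node 2: (V_2 - V_1)/43 + (V_2 - 0)/82000 = 0
Collecting terms (coefficients in siemens):
  0.02563·V_1 - 0.02326·V_2 = 0.02941
  0.02327·V_2 - 0.02326·V_1 = 0
Determinant D = (0.02563)(0.02327) - (-0.02326)(-0.02326) = 0.0000556
V_1 = [(0.02941)(0.02327) - (-0.02326)(0)]/D = 12.31 V
V_2 = [(0.02563)(0) - (0.02941)(-0.02326)]/D = 12.3 V
V_th = V_2 - V_3 = 12.3 - 0 = 12.3 V
Step 2 — R_th: zero the source — replace V1 by a short circuit (node 3 merges into node 0) — and find the resistance seen between A (node 2) and B (node 0).
Reduce the network between node 2 (A) and node 0 (B) by series/parallel combination:
  Rp1 = R1 ‖ R3 (parallel, both between nodes 0 and 1) = 1/(1/510 + 1/2400) = 420.6 Ω
  Rs1 = R2 + Rp1 (series, joined only at node 1) = 43 + 420.6 = 463.6 Ω
  Rp2 = R4 ‖ Rs1 (parallel, both between nodes 0 and 2) = 1/(1/82000 + 1/463.6) = 461 Ω
R_th = 461 Ω

Final answer: V_th = 12.3 V, R_th = 461 Ω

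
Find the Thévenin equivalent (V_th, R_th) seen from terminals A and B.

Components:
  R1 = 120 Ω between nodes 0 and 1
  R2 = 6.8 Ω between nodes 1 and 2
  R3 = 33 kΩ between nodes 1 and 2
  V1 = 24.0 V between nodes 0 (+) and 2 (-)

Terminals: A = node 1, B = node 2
Step 1 — V_th is the open-circuit voltage V_A - V_B (nothing connected across the terminals).
Nodal analysis, taking node 2 as the 0 V reference.
Source V1 fixes V_0 = 24 V.
KCL at each unknown node (sum of currents leaving = 0; resistances in Ω):
  Node 1: (V_1 - 24)/120 + (V_1 - 0)/6.8 + (V_1 - 0)/33000 = 0
Collecting terms: 0.1554 × V_1 = 0.2  =>  V_1 = 1.287 V
V_th = V_1 - V_2 = 1.287 - 0 = 1.287 V
Step 2 — R_th: zero the source — replace V1 by a short circuit (node 2 merges into node 0) — and find the resistance seen between A (node 1) and B (node 0).
Reduce the network between node 1 (A) and node 0 (B) by series/parallel combination:
  Rp1 = R1 ‖ R2 ‖ R3 (parallel, all between nodes 0 and 1) = 1/(1/120 + 1/6.8 + 1/33000) = 6.434 Ω
R_th = 6.434 Ω

Final answer: V_th = 1.287 V, R_th = 6.434 Ω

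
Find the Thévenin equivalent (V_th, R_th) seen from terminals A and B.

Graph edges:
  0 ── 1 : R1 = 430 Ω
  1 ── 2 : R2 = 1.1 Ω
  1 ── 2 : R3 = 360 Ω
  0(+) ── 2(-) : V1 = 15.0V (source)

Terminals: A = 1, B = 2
Step 1 — V_th is the open-circuit voltage V_A - V_B (nothing connected across the terminals).
Nodal analysis, taking node 2 as the 0 V reference.
Source V1 fixes V_0 = 15 V.
KCL at each unknown node (sum of currents leaving = 0; resistances in Ω):
  Node 1: (V_1 - 15)/430 + (V_1 - 0)/1.1 + (V_1 - 0)/360 = 0
Collecting terms: 0.9142 × V_1 = 0.03488  =>  V_1 = 0.03816 V
V_th = V_1 - V_2 = 0.03816 - 0 = 0.03816 V
Step 2 — R_th: zero the source — replace V1 by a short circuit (node 2 merges into node 0) — and find the resistance seen between A (node 1) and B (node 0).
Reduce the network between node 1 (A) and node 0 (B) by series/parallel combination:
  Rp1 = R1 ‖ R2 ‖ R3 (parallel, all between nodes 0 and 1) = 1/(1/430 + 1/1.1 + 1/360) = 1.094 Ω
R_th = 1.094 Ω

Final answer: V_th = 0.03816 V, R_th = 1.094 Ω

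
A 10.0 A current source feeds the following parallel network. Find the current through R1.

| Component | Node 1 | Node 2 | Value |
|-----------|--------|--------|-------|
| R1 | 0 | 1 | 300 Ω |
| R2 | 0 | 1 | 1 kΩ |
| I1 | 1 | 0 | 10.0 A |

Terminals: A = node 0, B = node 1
All resistors sit directly between nodes 0 and 1, so they are in parallel and share one voltage V; the full source current 10 A splits among them.
1/R_par = 1/300 + 1/1000 = 0.004333 S  =>  R_par = 230.8 Ω
V = I × R_par = 10 × 230.8 = 2308 V
I_R1 = V/R1 = 2308/300 = 7.692 A

Final answer: 7.692 A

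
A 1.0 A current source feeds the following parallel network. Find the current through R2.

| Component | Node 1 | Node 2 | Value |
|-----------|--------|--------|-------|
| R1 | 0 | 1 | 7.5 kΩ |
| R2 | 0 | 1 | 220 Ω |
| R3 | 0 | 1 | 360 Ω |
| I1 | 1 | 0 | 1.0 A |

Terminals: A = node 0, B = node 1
All resistors sit directly between nodes 0 and 1, so they are in parallel and share one voltage V; the full source current 1 A splits among them.
1/R_par = 1/7500 + 1/220 + 1/360 = 0.007457 S  =>  R_par = 134.1 Ω
V = I × R_par = 1 × 134.1 = 134.1 V
I_R2 = V/R2 = 134.1/220 = 0.6096 A

Final answer: 0.6096 A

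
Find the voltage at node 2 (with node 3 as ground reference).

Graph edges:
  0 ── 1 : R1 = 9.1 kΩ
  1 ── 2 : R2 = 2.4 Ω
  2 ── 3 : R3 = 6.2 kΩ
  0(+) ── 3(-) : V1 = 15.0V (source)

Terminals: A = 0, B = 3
Nodal analysis, taking node 3 as the 0 V reference.
Source V1 fixes V_0 = 15 V.
KCL at each unknown node (sum of currents leaving = 0; resistances in Ω):
  Node 1: (V_1 - 15)/9100 + (V_1 - V_2)/2.4 = 0
  Node 2: (V_2 - V_1)/2.4 + (V_2 - 0)/6200 = 0
Collecting terms (coefficients in siemens):
  0.4168·V_1 - 0.4167·V_2 = 0.001648
  0.4168·V_2 - 0.4167·V_1 = 0
Determinant D = (0.4168)(0.4168) - (-0.4167)(-0.4167) = 0.000113
V_1 = [(0.001648)(0.4168) - (-0.4167)(0)]/D = 6.08 V
V_2 = [(0.4168)(0) - (0.001648)(-0.4167)]/D = 6.077 V
The requested potential is V_2 = 6.077 V.

Final answer: V_2 = 6.077 V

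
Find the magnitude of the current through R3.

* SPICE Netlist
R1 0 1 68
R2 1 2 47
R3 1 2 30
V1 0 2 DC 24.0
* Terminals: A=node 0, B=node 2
Nodal analysis, taking node 2 as the 0 V reference.
Source V1 fixes V_0 = 24 V.
KCL at each unknown node (sum of currents leaving = 0; resistances in Ω):
  Node 1: (V_1 - 24)/68 + (V_1 - 0)/47 + (V_1 - 0)/30 = 0
Collecting terms: 0.06932 × V_1 = 0.3529  =>  V_1 = 5.092 V
I_R3 = (V_1 - V_2)/R3 = (5.092 - 0)/30 = 0.1697 A
|I_R3| = 0.1697 A

Final answer: |I_R3| = 0.1697 A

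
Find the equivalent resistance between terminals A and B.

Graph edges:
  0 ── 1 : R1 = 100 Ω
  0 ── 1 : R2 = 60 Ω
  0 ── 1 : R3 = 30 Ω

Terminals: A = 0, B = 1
Reduce the network between node 0 (A) and node 1 (B) by series/parallel combination:
  Rp1 = R1 ‖ R2 ‖ R3 (parallel, all between nodes 0 and 1) = 1/(1/100 + 1/60 + 1/30) = 16.67 Ω
R_eq = 16.67 Ω

Final answer: 16.67 Ω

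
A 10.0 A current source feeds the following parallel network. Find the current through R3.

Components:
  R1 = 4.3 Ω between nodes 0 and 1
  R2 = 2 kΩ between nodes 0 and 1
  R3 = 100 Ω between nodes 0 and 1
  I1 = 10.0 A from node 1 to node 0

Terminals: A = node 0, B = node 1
All resistors sit directly between nodes 0 and 1, so they are in parallel and share one voltage V; the full source current 10 A splits among them.
1/R_par = 1/4.3 + 1/2000 + 1/100 = 0.2431 S  =>  R_par = 4.114 Ω
V = I × R_par = 10 × 4.114 = 41.14 V
I_R3 = V/R3 = 41.14/100 = 0.4114 A

Final answer: 0.4114 A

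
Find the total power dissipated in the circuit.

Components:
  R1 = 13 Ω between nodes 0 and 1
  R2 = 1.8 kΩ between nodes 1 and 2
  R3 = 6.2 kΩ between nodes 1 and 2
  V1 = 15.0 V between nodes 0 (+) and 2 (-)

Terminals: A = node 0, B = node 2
Nodal analysis, taking node 2 as the 0 V reference.
Source V1 fixes V_0 = 15 V.
KCL at each unknown node (sum of currents leaving = 0; resistances in Ω):
  Node 1: (V_1 - 15)/13 + (V_1 - 0)/1800 + (V_1 - 0)/6200 = 0
Collecting terms: 0.07764 × V_1 = 1.154  =>  V_1 = 14.86 V
Power in each resistor, P = (ΔV)²/R:
  P_R1 = (15 - 14.86)²/13 = 0.001475 W
  P_R2 = (14.86 - 0)²/1800 = 0.1227 W
  P_R3 = (14.86 - 0)²/6200 = 0.03562 W
P_total = P_R1 + P_R2 + P_R3 = 0.1598 W

Final answer: 0.1598 W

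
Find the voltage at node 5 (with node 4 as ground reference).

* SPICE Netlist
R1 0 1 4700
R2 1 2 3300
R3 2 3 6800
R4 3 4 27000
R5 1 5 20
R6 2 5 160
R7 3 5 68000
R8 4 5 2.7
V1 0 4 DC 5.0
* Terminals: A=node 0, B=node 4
Nodal analysis, taking node 4 as the 0 V reference.
Source V1 fixes V_0 = 5 V.
KCL at each unknown node (sum of currents leaving = 0; resistances in Ω):
  Node 1: (V_1 - 5)/4700 + (V_1 - V_2)/3300 + (V_1 - V_5)/20 = 0
  Node 2: (V_2 - V_1)/3300 + (V_2 - V_3)/6800 + (V_2 - V_5)/160 = 0
  Node 3: (V_3 - V_2)/6800 + (V_3 - 0)/27000 + (V_3 - V_5)/68000 = 0
  Node 5: (V_5 - V_1)/20 + (V_5 - V_2)/160 + (V_5 - V_3)/68000 + (V_5 - 0)/2.7 = 0
Collecting terms (coefficients in siemens):
  0.05052·V_1 - 0.000303·V_2 - 0.05·V_5 = 0.001064
  0.0067·V_2 - 0.000303·V_1 - 0.0001471·V_3 - 0.00625·V_5 = 0
  0.0001988·V_3 - 0.0001471·V_2 - 0.00001471·V_5 = 0
  0.4266·V_5 - 0.05·V_1 - 0.00625·V_2 - 0.00001471·V_3 = 0
Solving these 4 simultaneous equations (Gaussian elimination) gives:
  V_1 = 0.02391 V, V_2 = 0.003814 V, V_3 = 0.003033 V, V_5 = 0.002858 V
The requested potential is V_5 = 0.002858 V.

Final answer: V_5 = 0.002858 V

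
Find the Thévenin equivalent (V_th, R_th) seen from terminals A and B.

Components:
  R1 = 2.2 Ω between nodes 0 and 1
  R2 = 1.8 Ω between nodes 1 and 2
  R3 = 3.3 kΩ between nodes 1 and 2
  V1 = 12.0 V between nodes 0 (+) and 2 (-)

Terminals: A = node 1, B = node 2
Step 1 — V_th is the open-circuit voltage V_A - V_B (nothing connected across the terminals).
Nodal analysis, taking node 2 as the 0 V reference.
Source V1 fixes V_0 = 12 V.
KCL at each unknown node (sum of currents leaving = 0; resistances in Ω):
  Node 1: (V_1 - 12)/2.2 + (V_1 - 0)/1.8 + (V_1 - 0)/3300 = 0
Collecting terms: 1.01 × V_1 = 5.455  =>  V_1 = 5.398 V
V_th = V_1 - V_2 = 5.398 - 0 = 5.398 V
Step 2 — R_th: zero the source — replace V1 by a short circuit (node 2 merges into node 0) — and find the resistance seen between A (node 1) and B (node 0).
Reduce the network between node 1 (A) and node 0 (B) by series/parallel combination:
  Rp1 = R1 ‖ R2 ‖ R3 (parallel, all between nodes 0 and 1) = 1/(1/2.2 + 1/1.8 + 1/3300) = 0.9897 Ω
R_th = 0.9897 Ω

Final answer: V_th = 5.398 V, R_th = 0.9897 Ω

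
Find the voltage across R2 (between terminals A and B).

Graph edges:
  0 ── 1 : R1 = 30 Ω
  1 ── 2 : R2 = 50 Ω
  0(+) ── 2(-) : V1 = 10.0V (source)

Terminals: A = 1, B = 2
R1 and R2 are in series across V1 (node 0 → node 1 → node 2), and the output A–B is taken across R2, so this is a voltage divider.
Series current: I = V1/(R1 + R2) = 10/(30 + 50) = 10/80 = 0.125 A
V_R2 = I × R2 = V1 × R2/(R1 + R2) = 10 × 50/80 = 6.25 V

Final answer: 6.25 V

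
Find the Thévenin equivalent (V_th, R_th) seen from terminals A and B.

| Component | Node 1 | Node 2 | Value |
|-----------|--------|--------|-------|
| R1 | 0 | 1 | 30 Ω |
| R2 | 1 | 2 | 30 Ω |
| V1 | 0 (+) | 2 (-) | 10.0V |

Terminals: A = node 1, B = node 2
Step 1 — V_th is the open-circuit voltage V_A - V_B (nothing connected across the terminals).
Nodal analysis, taking node 2 as the 0 V reference.
Source V1 fixes V_0 = 10 V.
KCL at each unknown node (sum of currents leaving = 0; resistances in Ω):
  Node 1: (V_1 - 10)/30 + (V_1 - 0)/30 = 0
Collecting terms: 0.06667 × V_1 = 0.3333  =>  V_1 = 5 V
V_th = V_1 - V_2 = 5 - 0 = 5 V
Step 2 — R_th: zero the source — replace V1 by a short circuit (node 2 merges into node 0) — and find the resistance seen between A (node 1) and B (node 0).
Reduce the network between node 1 (A) and node 0 (B) by series/parallel combination:
  Rp1 = R1 ‖ R2 (parallel, both between nodes 0 and 1) = 1/(1/30 + 1/30) = 15 Ω
R_th = 15 Ω

Final answer: V_th = 5 V, R_th = 15 Ω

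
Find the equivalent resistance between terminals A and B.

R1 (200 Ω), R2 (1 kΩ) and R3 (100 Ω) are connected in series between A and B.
Reduce the network between node 0 (A) and node 3 (B) by series/parallel combination:
  Rs1 = R1 + R2 (series, joined only at node 1) = 200 + 1000 = 1200 Ω
  Rs2 = R3 + Rs1 (series, joined only at node 2) = 100 + 1200 = 1300 Ω
R_eq = 1.3 kΩ

Final answer: 1.3 kΩ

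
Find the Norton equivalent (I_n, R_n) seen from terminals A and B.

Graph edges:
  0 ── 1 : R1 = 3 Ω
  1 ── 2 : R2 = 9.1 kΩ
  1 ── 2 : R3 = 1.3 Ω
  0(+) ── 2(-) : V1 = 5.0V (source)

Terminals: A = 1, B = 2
Find the Thévenin equivalent first; then I_n = V_th/R_th and R_n = R_th.
Step 1 — V_th is the open-circuit voltage V_A - V_B (nothing connected across the terminals).
Nodal analysis, taking node 2 as the 0 V reference.
Source V1 fixes V_0 = 5 V.
KCL at each unknown node (sum of currents leaving = 0; resistances in Ω):
  Node 1: (V_1 - 5)/3 + (V_1 - 0)/9100 + (V_1 - 0)/1.3 = 0
Collecting terms: 1.103 × V_1 = 1.667  =>  V_1 = 1.511 V
V_th = V_1 - V_2 = 1.511 - 0 = 1.511 V
Step 2 — R_th: zero the source — replace V1 by a short circuit (node 2 merges into node 0) — and find the resistance seen between A (node 1) and B (node 0).
Reduce the network between node 1 (A) and node 0 (B) by series/parallel combination:
  Rp1 = R1 ‖ R2 ‖ R3 (parallel, all between nodes 0 and 1) = 1/(1/3 + 1/9100 + 1/1.3) = 0.9069 Ω
R_th = 0.9069 Ω
I_n = V_th/R_th = 1.511/0.9069 = 1.667 A, and R_n = R_th = 0.9069 Ω

Final answer: I_n = 1.667 A, R_n = 0.9069 Ω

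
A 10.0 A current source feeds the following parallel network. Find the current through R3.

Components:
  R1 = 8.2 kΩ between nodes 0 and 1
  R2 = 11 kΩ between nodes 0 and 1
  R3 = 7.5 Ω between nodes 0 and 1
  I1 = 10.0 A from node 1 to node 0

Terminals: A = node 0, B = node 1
All resistors sit directly between nodes 0 and 1, so they are in parallel and share one voltage V; the full source current 10 A splits among them.
1/R_par = 1/8200 + 1/11000 + 1/7.5 = 0.1335 S  =>  R_par = 7.488 Ω
V = I × R_par = 10 × 7.488 = 74.88 V
I_R3 = V/R3 = 74.88/7.5 = 9.984 A

Final answer: 9.984 A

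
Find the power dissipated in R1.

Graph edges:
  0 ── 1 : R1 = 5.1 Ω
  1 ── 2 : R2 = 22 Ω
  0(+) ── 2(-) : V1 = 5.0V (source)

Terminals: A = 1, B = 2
Nodal analysis, taking node 2 as the 0 V reference.
Source V1 fixes V_0 = 5 V.
KCL at each unknown node (sum of currents leaving = 0; resistances in Ω):
  Node 1: (V_1 - 5)/5.1 + (V_1 - 0)/22 = 0
Collecting terms: 0.2415 × V_1 = 0.9804  =>  V_1 = 4.059 V
I_R1 = (V_0 - V_1)/R1 = (5 - 4.059)/5.1 = 0.1845 A
P_R1 = I_R1² × R1 = (0.1845)² × 5.1 = 0.1736 W

Final answer: 0.1736 W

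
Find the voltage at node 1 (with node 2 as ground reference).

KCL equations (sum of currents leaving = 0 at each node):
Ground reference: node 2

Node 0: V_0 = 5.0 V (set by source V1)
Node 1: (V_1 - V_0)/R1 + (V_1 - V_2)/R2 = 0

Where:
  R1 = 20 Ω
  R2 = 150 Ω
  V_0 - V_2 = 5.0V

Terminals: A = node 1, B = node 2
Nodal analysis, taking node 2 as the 0 V reference.
Source V1 fixes V_0 = 5 V.
KCL at each unknown node (sum of currents leaving = 0; resistances in Ω):
  Node 1: (V_1 - 5)/20 + (V_1 - 0)/150 = 0
Collecting terms: 0.05667 × V_1 = 0.25  =>  V_1 = 4.412 V
The requested potential is V_1 = 4.412 V.

Final answer: V_1 = 4.412 V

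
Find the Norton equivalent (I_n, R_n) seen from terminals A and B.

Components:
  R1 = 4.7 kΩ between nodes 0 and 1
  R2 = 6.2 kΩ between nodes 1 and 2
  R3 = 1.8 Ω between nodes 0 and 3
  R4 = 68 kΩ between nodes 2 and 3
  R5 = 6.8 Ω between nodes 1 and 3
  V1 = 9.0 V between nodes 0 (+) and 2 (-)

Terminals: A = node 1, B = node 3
Find the Thévenin equivalent first; then I_n = V_th/R_th and R_n = R_th.
Step 1 — V_th is the open-circuit voltage V_A - V_B (nothing connected across the terminals).
Nodal analysis, taking node 2 as the 0 V reference.
Source V1 fixes V_0 = 9 V.
KCL at each unknown node (sum of currents leaving = 0; resistances in Ω):
  Node 1: (V_1 - 9)/4700 + (V_1 - 0)/6200 + (V_1 - V_3)/6.8 = 0
  Node 3: (V_3 - 9)/1.8 + (V_3 - 0)/68000 + (V_3 - V_1)/6.8 = 0
Collecting terms (coefficients in siemens):
  0.1474·V_1 - 0.1471·V_3 = 0.001915
  0.7026·V_3 - 0.1471·V_1 = 5
Determinant D = (0.1474)(0.7026) - (-0.1471)(-0.1471) = 0.08196
V_1 = [(0.001915)(0.7026) - (-0.1471)(5)]/D = 8.987 V
V_3 = [(0.1474)(5) - (0.001915)(-0.1471)]/D = 8.997 V
V_th = V_1 - V_3 = 8.987 - 8.997 = -0.009839 V
Step 2 — R_th: zero the source — replace V1 by a short circuit (node 2 merges into node 0) — and find the resistance seen between A (node 1) and B (node 3).
Reduce the network between node 1 (A) and node 3 (B) by series/parallel combination:
  Rp1 = R1 ‖ R2 (parallel, both between nodes 0 and 1) = 1/(1/4700 + 1/6200) = 2673 Ω
  Rp2 = R3 ‖ R4 (parallel, both between nodes 0 and 3) = 1/(1/1.8 + 1/68000) = 1.8 Ω
  Rs1 = Rp1 + Rp2 (series, joined only at node 0) = 2673 + 1.8 = 2675 Ω
  Rp3 = R5 ‖ Rs1 (parallel, both between nodes 1 and 3) = 1/(1/6.8 + 1/2675) = 6.783 Ω
R_th = 6.783 Ω
I_n = V_th/R_th = -0.009839/6.783 = -0.001451 A, and R_n = R_th = 6.783 Ω

Final answer: I_n = -0.001451 A, R_n = 6.783 Ω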